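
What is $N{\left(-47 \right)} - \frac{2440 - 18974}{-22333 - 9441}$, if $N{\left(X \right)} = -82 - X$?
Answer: $- \frac{564312}{15887} \approx -35.52$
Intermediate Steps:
$N{\left(-47 \right)} - \frac{2440 - 18974}{-22333 - 9441} = \left(-82 - -47\right) - \frac{2440 - 18974}{-22333 - 9441} = \left(-82 + 47\right) - - \frac{16534}{-31774} = -35 - \left(-16534\right) \left(- \frac{1}{31774}\right) = -35 - \frac{8267}{15887} = - \frac{564312}{15887}$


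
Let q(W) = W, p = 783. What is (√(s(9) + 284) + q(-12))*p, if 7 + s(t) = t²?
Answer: -9396 + 783*√358 ≈ 5419.1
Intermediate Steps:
s(t) = -7 + t²
(√(s(9) + 284) + q(-12))*p = (√((-7 + 9²) + 284) - 12)*783 = (√((-7 + 81) + 284) - 12)*783 = (√(74 + 284) - 12)*783 = (√358 - 12)*783 = (-12 + √358)*783 = -9396 + 783*√358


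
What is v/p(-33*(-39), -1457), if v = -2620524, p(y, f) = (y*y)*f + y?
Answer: 436754/402221391 ≈ 0.0010859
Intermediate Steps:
p(y, f) = y + f*y**2 (p(y, f) = y**2*f + y = f*y**2 + y = y + f*y**2)
v/p(-33*(-39), -1457) = -2620524*1/(1287*(1 - (-48081)*(-39))) = -2620524*1/(1287*(1 - 1457*1287)) = -2620524*1/(1287*(1 - 1875159)) = -2620524/(1287*(-1875158)) = -2620524/(-2413328346) = -2620524*(-1/2413328346) = 436754/402221391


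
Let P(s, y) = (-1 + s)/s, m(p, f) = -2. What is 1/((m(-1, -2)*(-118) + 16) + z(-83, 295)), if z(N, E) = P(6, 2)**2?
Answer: 36/9097 ≈ 0.0039573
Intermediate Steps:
z(N, E) = 25/36 (z(N, E) = ((-1 + 6)/6)**2 = ((1/6)*5)**2 = (5/6)**2 = 25/36)
1/((m(-1, -2)*(-118) + 16) + z(-83, 295)) = 1/((-2*(-118) + 16) + 25/36) = 1/((236 + 16) + 25/36) = 1/(252 + 25/36) = 1/(9097/36) = 36/9097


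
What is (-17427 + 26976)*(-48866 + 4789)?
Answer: -420891273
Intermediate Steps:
(-17427 + 26976)*(-48866 + 4789) = 9549*(-44077) = -420891273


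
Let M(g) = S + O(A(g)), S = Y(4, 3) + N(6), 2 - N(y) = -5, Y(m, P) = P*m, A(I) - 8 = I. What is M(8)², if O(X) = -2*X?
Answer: 169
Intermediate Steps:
A(I) = 8 + I
N(y) = 7 (N(y) = 2 - 1*(-5) = 2 + 5 = 7)
S = 19 (S = 3*4 + 7 = 12 + 7 = 19)
M(g) = 3 - 2*g (M(g) = 19 - 2*(8 + g) = 19 + (-16 - 2*g) = 3 - 2*g)
M(8)² = (3 - 2*8)² = (3 - 16)² = (-13)² = 169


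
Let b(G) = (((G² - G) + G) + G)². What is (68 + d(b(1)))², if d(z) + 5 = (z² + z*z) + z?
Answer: 9801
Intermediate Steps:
b(G) = (G + G²)² (b(G) = (G² + G)² = (G + G²)²)
d(z) = -5 + z + 2*z² (d(z) = -5 + ((z² + z*z) + z) = -5 + ((z² + z²) + z) = -5 + (2*z² + z) = -5 + (z + 2*z²) = -5 + z + 2*z²)
(68 + d(b(1)))² = (68 + (-5 + 1²*(1 + 1)² + 2*(1²*(1 + 1)²)²))² = (68 + (-5 + 1*2² + 2*(1*2²)²))² = (68 + (-5 + 1*4 + 2*(1*4)²))² = (68 + (-5 + 4 + 2*4²))² = (68 + (-5 + 4 + 2*16))² = (68 + (-5 + 4 + 32))² = (68 + 31)² = 99² = 9801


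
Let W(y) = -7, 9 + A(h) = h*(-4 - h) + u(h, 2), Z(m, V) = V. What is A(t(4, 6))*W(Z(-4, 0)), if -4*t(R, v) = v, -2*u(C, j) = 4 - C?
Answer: 56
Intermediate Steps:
u(C, j) = -2 + C/2 (u(C, j) = -(4 - C)/2 = -2 + C/2)
t(R, v) = -v/4
A(h) = -11 + h/2 + h*(-4 - h) (A(h) = -9 + (h*(-4 - h) + (-2 + h/2)) = -9 + (-2 + h/2 + h*(-4 - h)) = -11 + h/2 + h*(-4 - h))
A(t(4, 6))*W(Z(-4, 0)) = (-11 - (-¼*6)² - (-7)*6/8)*(-7) = (-11 - (-3/2)² - 7/2*(-3/2))*(-7) = (-11 - 1*9/4 + 21/4)*(-7) = (-11 - 9/4 + 21/4)*(-7) = -8*(-7) = 56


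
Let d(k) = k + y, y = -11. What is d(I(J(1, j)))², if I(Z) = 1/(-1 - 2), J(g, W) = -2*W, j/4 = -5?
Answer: 1156/9 ≈ 128.44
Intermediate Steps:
j = -20 (j = 4*(-5) = -20)
I(Z) = -⅓ (I(Z) = 1/(-3) = -⅓)
d(k) = -11 + k (d(k) = k - 11 = -11 + k)
d(I(J(1, j)))² = (-11 - ⅓)² = (-34/3)² = 1156/9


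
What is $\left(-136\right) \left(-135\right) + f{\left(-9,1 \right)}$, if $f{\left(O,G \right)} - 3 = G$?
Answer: $18364$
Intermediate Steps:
$f{\left(O,G \right)} = 3 + G$
$\left(-136\right) \left(-135\right) + f{\left(-9,1 \right)} = \left(-136\right) \left(-135\right) + \left(3 + 1\right) = 18360 + 4 = 18364$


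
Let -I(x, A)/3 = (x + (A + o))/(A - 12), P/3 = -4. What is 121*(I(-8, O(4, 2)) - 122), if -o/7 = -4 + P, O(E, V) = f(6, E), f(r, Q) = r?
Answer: -8107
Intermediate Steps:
P = -12 (P = 3*(-4) = -12)
O(E, V) = 6
o = 112 (o = -7*(-4 - 12) = -7*(-16) = 112)
I(x, A) = -3*(112 + A + x)/(-12 + A) (I(x, A) = -3*(x + (A + 112))/(A - 12) = -3*(x + (112 + A))/(-12 + A) = -3*(112 + A + x)/(-12 + A))
121*(I(-8, O(4, 2)) - 122) = 121*(3*(-112 - 1*6 - 1*(-8))/(-12 + 6) - 122) = 121*(3*(-112 - 6 + 8)/(-6) - 122) = 121*(3*(-⅙)*(-110) - 122) = 121*(55 - 122) = 121*(-67) = -8107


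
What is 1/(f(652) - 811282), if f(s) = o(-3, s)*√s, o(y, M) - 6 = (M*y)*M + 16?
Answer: 405641/529865765174838 - 637645*√163/264932882587419 ≈ -2.9963e-8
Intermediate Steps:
o(y, M) = 22 + y*M² (o(y, M) = 6 + ((M*y)*M + 16) = 6 + (y*M² + 16) = 6 + (16 + y*M²) = 22 + y*M²)
f(s) = √s*(22 - 3*s²) (f(s) = (22 - 3*s²)*√s = √s*(22 - 3*s²))
1/(f(652) - 811282) = 1/(√652*(22 - 3*652²) - 811282) = 1/((2*√163)*(22 - 3*425104) - 811282) = 1/((2*√163)*(22 - 1275312) - 811282) = 1/((2*√163)*(-1275290) - 811282) = 1/(-2550580*√163 - 811282) = 1/(-811282 - 2550580*√163)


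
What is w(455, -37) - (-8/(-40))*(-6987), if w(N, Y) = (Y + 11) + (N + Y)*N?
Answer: 957807/5 ≈ 1.9156e+5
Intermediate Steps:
w(N, Y) = 11 + Y + N*(N + Y) (w(N, Y) = (11 + Y) + N*(N + Y) = 11 + Y + N*(N + Y))
w(455, -37) - (-8/(-40))*(-6987) = (11 - 37 + 455² + 455*(-37)) - (-8/(-40))*(-6987) = (11 - 37 + 207025 - 16835) - (-8*(-1/40))*(-6987) = 190164 - (-6987)/5 = 190164 - 1*(-6987/5) = 190164 + 6987/5 = 957807/5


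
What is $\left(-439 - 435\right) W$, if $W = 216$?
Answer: $-188784$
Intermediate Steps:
$\left(-439 - 435\right) W = \left(-439 - 435\right) 216 = \left(-874\right) 216 = -188784$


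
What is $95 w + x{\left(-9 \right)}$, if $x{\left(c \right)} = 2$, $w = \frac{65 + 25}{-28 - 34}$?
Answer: $- \frac{4213}{31} \approx -135.9$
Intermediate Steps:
$w = - \frac{45}{31}$ ($w = \frac{90}{-62} = 90 \left(- \frac{1}{62}\right) = - \frac{45}{31} \approx -1.4516$)
$95 w + x{\left(-9 \right)} = 95 \left(- \frac{45}{31}\right) + 2 = - \frac{4275}{31} + 2 = - \frac{4213}{31}$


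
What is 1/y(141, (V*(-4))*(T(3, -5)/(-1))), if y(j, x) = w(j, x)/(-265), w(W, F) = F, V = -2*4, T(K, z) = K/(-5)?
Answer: -1325/96 ≈ -13.802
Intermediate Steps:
T(K, z) = -K/5 (T(K, z) = K*(-⅕) = -K/5)
V = -8
y(j, x) = -x/265 (y(j, x) = x/(-265) = x*(-1/265) = -x/265)
1/y(141, (V*(-4))*(T(3, -5)/(-1))) = 1/(-(-8*(-4))*-⅕*3/(-1)/265) = 1/(-32*(-⅗*(-1))/265) = 1/(-32*3/(265*5)) = 1/(-1/265*96/5) = 1/(-96/1325) = -1325/96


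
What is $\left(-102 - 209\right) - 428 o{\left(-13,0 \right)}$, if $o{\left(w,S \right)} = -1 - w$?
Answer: $-5447$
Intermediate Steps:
$\left(-102 - 209\right) - 428 o{\left(-13,0 \right)} = \left(-102 - 209\right) - 428 \left(-1 - -13\right) = -311 - 428 \left(-1 + 13\right) = -311 - 5136 = -5447$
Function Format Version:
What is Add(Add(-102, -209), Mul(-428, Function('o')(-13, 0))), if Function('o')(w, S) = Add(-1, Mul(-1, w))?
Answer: -5447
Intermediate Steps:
Add(Add(-102, -209), Mul(-428, Function('o')(-13, 0))) = Add(Add(-102, -209), Mul(-428, Add(-1, Mul(-1, -13)))) = Add(-311, Mul(-428, Add(-1, 13))) = Add(-311, Mul(-428, 12)) = Add(-311, -5136) = -5447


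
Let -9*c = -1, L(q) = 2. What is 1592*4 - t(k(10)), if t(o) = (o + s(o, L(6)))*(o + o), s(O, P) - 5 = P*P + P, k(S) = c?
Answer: 515608/81 ≈ 6365.5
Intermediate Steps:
c = 1/9 (c = -1/9*(-1) = 1/9 ≈ 0.11111)
k(S) = 1/9
s(O, P) = 5 + P + P**2 (s(O, P) = 5 + (P*P + P) = 5 + (P**2 + P) = 5 + (P + P**2) = 5 + P + P**2)
t(o) = 2*o*(11 + o) (t(o) = (o + (5 + 2 + 2**2))*(o + o) = (o + (5 + 2 + 4))*(2*o) = (o + 11)*(2*o) = (11 + o)*(2*o) = 2*o*(11 + o))
1592*4 - t(k(10)) = 1592*4 - 2*(11 + 1/9)/9 = 6368 - 2*100/(9*9) = 6368 - 1*200/81 = 6368 - 200/81 = 515608/81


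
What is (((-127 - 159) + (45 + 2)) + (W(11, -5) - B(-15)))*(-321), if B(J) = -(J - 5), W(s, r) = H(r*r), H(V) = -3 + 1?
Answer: 83781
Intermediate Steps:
H(V) = -2
W(s, r) = -2
B(J) = 5 - J (B(J) = -(-5 + J) = 5 - J)
(((-127 - 159) + (45 + 2)) + (W(11, -5) - B(-15)))*(-321) = (((-127 - 159) + (45 + 2)) + (-2 - (5 - 1*(-15))))*(-321) = ((-286 + 47) + (-2 - (5 + 15)))*(-321) = (-239 + (-2 - 1*20))*(-321) = (-239 + (-2 - 20))*(-321) = (-239 - 22)*(-321) = -261*(-321) = 83781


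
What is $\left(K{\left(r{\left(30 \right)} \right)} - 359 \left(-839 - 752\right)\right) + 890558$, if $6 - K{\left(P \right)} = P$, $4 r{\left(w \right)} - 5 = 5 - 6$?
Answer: $1461732$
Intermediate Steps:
$r{\left(w \right)} = 1$ ($r{\left(w \right)} = \frac{5}{4} + \frac{5 - 6}{4} = \frac{5}{4} + \frac{1}{4} \left(-1\right) = \frac{5}{4} - \frac{1}{4} = 1$)
$K{\left(P \right)} = 6 - P$
$\left(K{\left(r{\left(30 \right)} \right)} - 359 \left(-839 - 752\right)\right) + 890558 = \left(\left(6 - 1\right) - 359 \left(-839 - 752\right)\right) + 890558 = \left(\left(6 - 1\right) - -571169\right) + 890558 = \left(5 + 571169\right) + 890558 = 571174 + 890558 = 1461732$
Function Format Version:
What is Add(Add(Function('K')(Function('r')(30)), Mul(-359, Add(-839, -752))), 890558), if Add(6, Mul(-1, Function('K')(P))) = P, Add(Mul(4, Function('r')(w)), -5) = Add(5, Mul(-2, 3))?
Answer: 1461732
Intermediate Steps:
Function('r')(w) = 1 (Function('r')(w) = Add(Rational(5, 4), Mul(Rational(1, 4), Add(5, Mul(-2, 3)))) = Add(Rational(5, 4), Mul(Rational(1, 4), Add(5, -6))) = Add(Rational(5, 4), Mul(Rational(1, 4), -1)) = Add(Rational(5, 4), Rational(-1, 4)) = 1)
Function('K')(P) = Add(6, Mul(-1, P))
Add(Add(Function('K')(Function('r')(30)), Mul(-359, Add(-839, -752))), 890558) = Add(Add(Add(6, Mul(-1, 1)), Mul(-359, Add(-839, -752))), 890558) = Add(Add(Add(6, -1), Mul(-359, -1591)), 890558) = Add(Add(5, 571169), 890558) = Add(571174, 890558) = 1461732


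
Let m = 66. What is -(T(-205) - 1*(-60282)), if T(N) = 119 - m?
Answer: -60335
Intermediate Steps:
T(N) = 53 (T(N) = 119 - 1*66 = 119 - 66 = 53)
-(T(-205) - 1*(-60282)) = -(53 - 1*(-60282)) = -(53 + 60282) = -1*60335 = -60335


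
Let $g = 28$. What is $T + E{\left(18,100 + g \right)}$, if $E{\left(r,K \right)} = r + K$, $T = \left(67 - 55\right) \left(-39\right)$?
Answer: $-322$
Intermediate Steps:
$T = -468$ ($T = 12 \left(-39\right) = -468$)
$E{\left(r,K \right)} = K + r$
$T + E{\left(18,100 + g \right)} = -468 + \left(\left(100 + 28\right) + 18\right) = -468 + \left(128 + 18\right) = -468 + 146 = -322$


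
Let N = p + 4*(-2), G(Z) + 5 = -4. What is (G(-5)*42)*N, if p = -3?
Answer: 4158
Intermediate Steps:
G(Z) = -9 (G(Z) = -5 - 4 = -9)
N = -11 (N = -3 + 4*(-2) = -3 - 8 = -11)
(G(-5)*42)*N = -9*42*(-11) = -378*(-11) = 4158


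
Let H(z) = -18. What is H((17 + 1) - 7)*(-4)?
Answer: 72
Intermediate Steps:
H((17 + 1) - 7)*(-4) = -18*(-4) = 72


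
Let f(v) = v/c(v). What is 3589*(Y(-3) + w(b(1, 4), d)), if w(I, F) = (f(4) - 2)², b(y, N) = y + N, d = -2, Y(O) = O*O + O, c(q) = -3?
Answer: 552706/9 ≈ 61412.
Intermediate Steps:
f(v) = -v/3 (f(v) = v/(-3) = v*(-⅓) = -v/3)
Y(O) = O + O² (Y(O) = O² + O = O + O²)
b(y, N) = N + y
w(I, F) = 100/9 (w(I, F) = (-⅓*4 - 2)² = (-4/3 - 2)² = (-10/3)² = 100/9)
3589*(Y(-3) + w(b(1, 4), d)) = 3589*(-3*(1 - 3) + 100/9) = 3589*(-3*(-2) + 100/9) = 3589*(6 + 100/9) = 3589*(154/9) = 552706/9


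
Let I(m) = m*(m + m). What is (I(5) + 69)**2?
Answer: 14161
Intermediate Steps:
I(m) = 2*m**2 (I(m) = m*(2*m) = 2*m**2)
(I(5) + 69)**2 = (2*5**2 + 69)**2 = (2*25 + 69)**2 = (50 + 69)**2 = 119**2 = 14161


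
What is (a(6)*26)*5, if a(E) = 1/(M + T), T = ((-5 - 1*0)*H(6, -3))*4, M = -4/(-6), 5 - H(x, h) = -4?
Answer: -195/269 ≈ -0.72491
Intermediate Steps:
H(x, h) = 9 (H(x, h) = 5 - 1*(-4) = 5 + 4 = 9)
M = ⅔ (M = -4*(-⅙) = ⅔ ≈ 0.66667)
T = -180 (T = ((-5 - 1*0)*9)*4 = ((-5 + 0)*9)*4 = -5*9*4 = -45*4 = -180)
a(E) = -3/538 (a(E) = 1/(⅔ - 180) = 1/(-538/3) = -3/538)
(a(6)*26)*5 = -3/538*26*5 = -39/269*5 = -195/269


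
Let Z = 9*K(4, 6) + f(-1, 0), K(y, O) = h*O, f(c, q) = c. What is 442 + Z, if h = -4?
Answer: 225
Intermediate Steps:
K(y, O) = -4*O
Z = -217 (Z = 9*(-4*6) - 1 = 9*(-24) - 1 = -216 - 1 = -217)
442 + Z = 442 - 217 = 225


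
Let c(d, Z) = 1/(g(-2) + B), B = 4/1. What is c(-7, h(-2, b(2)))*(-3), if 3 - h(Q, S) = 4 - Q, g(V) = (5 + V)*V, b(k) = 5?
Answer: 3/2 ≈ 1.5000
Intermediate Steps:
B = 4 (B = 4*1 = 4)
g(V) = V*(5 + V)
h(Q, S) = -1 + Q (h(Q, S) = 3 - (4 - Q) = 3 + (-4 + Q) = -1 + Q)
c(d, Z) = -½ (c(d, Z) = 1/(-2*(5 - 2) + 4) = 1/(-2*3 + 4) = 1/(-6 + 4) = 1/(-2) = -½)
c(-7, h(-2, b(2)))*(-3) = -½*(-3) = 3/2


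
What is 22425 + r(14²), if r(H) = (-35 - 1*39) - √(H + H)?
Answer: 22351 - 14*√2 ≈ 22331.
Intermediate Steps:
r(H) = -74 - √2*√H (r(H) = (-35 - 39) - √(2*H) = -74 - √2*√H)
22425 + r(14²) = 22425 + (-74 - √2*√(14²)) = 22425 + (-74 - √2*√196) = 22425 + (-74 - 1*√2*14) = 22425 + (-74 - 14*√2) = 22351 - 14*√2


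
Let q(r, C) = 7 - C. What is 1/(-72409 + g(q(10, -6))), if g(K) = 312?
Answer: -1/72097 ≈ -1.3870e-5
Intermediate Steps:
1/(-72409 + g(q(10, -6))) = 1/(-72409 + 312) = 1/(-72097) = -1/72097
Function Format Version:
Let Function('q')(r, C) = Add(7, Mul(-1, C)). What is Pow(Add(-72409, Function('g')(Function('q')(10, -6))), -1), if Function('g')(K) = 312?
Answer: Rational(-1, 72097) ≈ -1.3870e-5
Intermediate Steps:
Pow(Add(-72409, Function('g')(Function('q')(10, -6))), -1) = Pow(Add(-72409, 312), -1) = Pow(-72097, -1) = Rational(-1, 72097)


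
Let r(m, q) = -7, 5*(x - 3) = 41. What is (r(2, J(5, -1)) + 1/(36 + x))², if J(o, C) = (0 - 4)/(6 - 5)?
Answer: 2712609/55696 ≈ 48.704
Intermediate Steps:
x = 56/5 (x = 3 + (⅕)*41 = 3 + 41/5 = 56/5 ≈ 11.200)
J(o, C) = -4 (J(o, C) = -4/1 = -4*1 = -4)
(r(2, J(5, -1)) + 1/(36 + x))² = (-7 + 1/(36 + 56/5))² = (-7 + 1/(236/5))² = (-7 + 5/236)² = (-1647/236)² = 2712609/55696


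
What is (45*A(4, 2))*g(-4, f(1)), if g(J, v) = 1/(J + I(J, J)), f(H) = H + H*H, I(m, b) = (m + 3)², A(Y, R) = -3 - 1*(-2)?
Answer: 15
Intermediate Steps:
A(Y, R) = -1 (A(Y, R) = -3 + 2 = -1)
I(m, b) = (3 + m)²
f(H) = H + H²
g(J, v) = 1/(J + (3 + J)²)
(45*A(4, 2))*g(-4, f(1)) = (45*(-1))/(-4 + (3 - 4)²) = -45/(-4 + (-1)²) = -45/(-4 + 1) = -45/(-3) = -45*(-⅓) = 15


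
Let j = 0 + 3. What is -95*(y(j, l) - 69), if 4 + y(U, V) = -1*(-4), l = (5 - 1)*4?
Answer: 6555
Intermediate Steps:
j = 3
l = 16 (l = 4*4 = 16)
y(U, V) = 0 (y(U, V) = -4 - 1*(-4) = -4 + 4 = 0)
-95*(y(j, l) - 69) = -95*(0 - 69) = -95*(-69) = 6555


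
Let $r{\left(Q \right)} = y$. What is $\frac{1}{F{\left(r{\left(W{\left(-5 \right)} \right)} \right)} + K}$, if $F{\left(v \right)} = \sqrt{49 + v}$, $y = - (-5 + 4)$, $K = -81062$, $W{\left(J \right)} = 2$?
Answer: $- \frac{40531}{3285523897} - \frac{5 \sqrt{2}}{6571047794} \approx -1.2337 \cdot 10^{-5}$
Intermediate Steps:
$y = 1$ ($y = \left(-1\right) \left(-1\right) = 1$)
$r{\left(Q \right)} = 1$
$\frac{1}{F{\left(r{\left(W{\left(-5 \right)} \right)} \right)} + K} = \frac{1}{\sqrt{49 + 1} - 81062} = \frac{1}{\sqrt{50} - 81062} = \frac{1}{5 \sqrt{2} - 81062} = \frac{1}{-81062 + 5 \sqrt{2}}$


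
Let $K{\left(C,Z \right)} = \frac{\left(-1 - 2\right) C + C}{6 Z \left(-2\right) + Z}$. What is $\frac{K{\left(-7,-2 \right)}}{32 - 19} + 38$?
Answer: $\frac{5441}{143} \approx 38.049$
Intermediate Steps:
$K{\left(C,Z \right)} = \frac{2 C}{11 Z}$ ($K{\left(C,Z \right)} = \frac{- 3 C + C}{- 12 Z + Z} = \frac{\left(-2\right) C}{\left(-11\right) Z} = - 2 C \left(- \frac{1}{11 Z}\right) = \frac{2 C}{11 Z}$)
$\frac{K{\left(-7,-2 \right)}}{32 - 19} + 38 = \frac{\frac{2}{11} \left(-7\right) \frac{1}{-2}}{32 - 19} + 38 = \frac{\frac{2}{11} \left(-7\right) \left(- \frac{1}{2}\right)}{13} + 38 = \frac{7}{11} \cdot \frac{1}{13} + 38 = \frac{7}{143} + 38 = \frac{5441}{143}$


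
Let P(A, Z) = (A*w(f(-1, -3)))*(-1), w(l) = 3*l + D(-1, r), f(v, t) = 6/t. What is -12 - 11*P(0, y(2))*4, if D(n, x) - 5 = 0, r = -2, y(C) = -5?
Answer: -12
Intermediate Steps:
D(n, x) = 5 (D(n, x) = 5 + 0 = 5)
w(l) = 5 + 3*l (w(l) = 3*l + 5 = 5 + 3*l)
P(A, Z) = A (P(A, Z) = (A*(5 + 3*(6/(-3))))*(-1) = (A*(5 + 3*(6*(-1/3))))*(-1) = (A*(5 + 3*(-2)))*(-1) = (A*(5 - 6))*(-1) = (A*(-1))*(-1) = -A*(-1) = A)
-12 - 11*P(0, y(2))*4 = -12 - 0*4 = -12 - 11*0 = -12 + 0 = -12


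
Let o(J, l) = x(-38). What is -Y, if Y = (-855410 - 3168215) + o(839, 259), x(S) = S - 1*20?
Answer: 4023683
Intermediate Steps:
x(S) = -20 + S (x(S) = S - 20 = -20 + S)
o(J, l) = -58 (o(J, l) = -20 - 38 = -58)
Y = -4023683 (Y = (-855410 - 3168215) - 58 = -4023625 - 58 = -4023683)
-Y = -1*(-4023683) = 4023683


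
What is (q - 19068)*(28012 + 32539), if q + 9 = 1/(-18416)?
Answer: -21272900420183/18416 ≈ -1.1551e+9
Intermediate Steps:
q = -165745/18416 (q = -9 + 1/(-18416) = -9 - 1/18416 = -165745/18416 ≈ -9.0001)
(q - 19068)*(28012 + 32539) = (-165745/18416 - 19068)*(28012 + 32539) = -351322033/18416*60551 = -21272900420183/18416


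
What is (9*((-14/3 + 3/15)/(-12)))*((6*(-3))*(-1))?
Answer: 603/10 ≈ 60.300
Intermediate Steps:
(9*((-14/3 + 3/15)/(-12)))*((6*(-3))*(-1)) = (9*((-14*⅓ + 3*(1/15))*(-1/12)))*(-18*(-1)) = (9*((-14/3 + ⅕)*(-1/12)))*18 = (9*(-67/15*(-1/12)))*18 = (9*(67/180))*18 = (67/20)*18 = 603/10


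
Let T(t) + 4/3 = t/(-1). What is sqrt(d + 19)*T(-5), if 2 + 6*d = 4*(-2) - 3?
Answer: 11*sqrt(606)/18 ≈ 15.044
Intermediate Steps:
d = -13/6 (d = -1/3 + (4*(-2) - 3)/6 = -1/3 + (-8 - 3)/6 = -1/3 + (1/6)*(-11) = -1/3 - 11/6 = -13/6 ≈ -2.1667)
T(t) = -4/3 - t (T(t) = -4/3 + t/(-1) = -4/3 + t*(-1) = -4/3 - t)
sqrt(d + 19)*T(-5) = sqrt(-13/6 + 19)*(-4/3 - 1*(-5)) = sqrt(101/6)*(-4/3 + 5) = (sqrt(606)/6)*(11/3) = 11*sqrt(606)/18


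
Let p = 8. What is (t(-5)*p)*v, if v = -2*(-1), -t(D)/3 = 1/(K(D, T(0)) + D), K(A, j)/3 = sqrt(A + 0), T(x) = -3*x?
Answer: 24/7 + 72*I*sqrt(5)/35 ≈ 3.4286 + 4.5999*I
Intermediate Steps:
K(A, j) = 3*sqrt(A) (K(A, j) = 3*sqrt(A + 0) = 3*sqrt(A))
t(D) = -3/(D + 3*sqrt(D)) (t(D) = -3/(3*sqrt(D) + D) = -3/(D + 3*sqrt(D)))
v = 2
(t(-5)*p)*v = (-3/(-5 + 3*sqrt(-5))*8)*2 = (-3/(-5 + 3*(I*sqrt(5)))*8)*2 = (-3/(-5 + 3*I*sqrt(5))*8)*2 = -24/(-5 + 3*I*sqrt(5))*2 = -48/(-5 + 3*I*sqrt(5))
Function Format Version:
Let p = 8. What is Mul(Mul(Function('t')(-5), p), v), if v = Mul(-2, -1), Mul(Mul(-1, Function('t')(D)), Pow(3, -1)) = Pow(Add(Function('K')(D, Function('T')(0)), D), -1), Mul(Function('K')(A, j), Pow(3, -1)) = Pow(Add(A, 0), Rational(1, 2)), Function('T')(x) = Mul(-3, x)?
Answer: Add(Rational(24, 7), Mul(Rational(72, 35), I, Pow(5, Rational(1, 2)))) ≈ Add(3.4286, Mul(4.5999, I))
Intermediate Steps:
Function('K')(A, j) = Mul(3, Pow(A, Rational(1, 2))) (Function('K')(A, j) = Mul(3, Pow(Add(A, 0), Rational(1, 2))) = Mul(3, Pow(A, Rational(1, 2))))
Function('t')(D) = Mul(-3, Pow(Add(D, Mul(3, Pow(D, Rational(1, 2)))), -1)) (Function('t')(D) = Mul(-3, Pow(Add(Mul(3, Pow(D, Rational(1, 2))), D), -1)) = Mul(-3, Pow(Add(D, Mul(3, Pow(D, Rational(1, 2)))), -1)))
v = 2
Mul(Mul(Function('t')(-5), p), v) = Mul(Mul(Mul(-3, Pow(Add(-5, Mul(3, Pow(-5, Rational(1, 2)))), -1)), 8), 2) = Mul(Mul(Mul(-3, Pow(Add(-5, Mul(3, Mul(I, Pow(5, Rational(1, 2))))), -1)), 8), 2) = Mul(Mul(Mul(-3, Pow(Add(-5, Mul(3, I, Pow(5, Rational(1, 2)))), -1)), 8), 2) = Mul(Mul(-24, Pow(Add(-5, Mul(3, I, Pow(5, Rational(1, 2)))), -1)), 2) = Mul(-48, Pow(Add(-5, Mul(3, I, Pow(5, Rational(1, 2)))), -1))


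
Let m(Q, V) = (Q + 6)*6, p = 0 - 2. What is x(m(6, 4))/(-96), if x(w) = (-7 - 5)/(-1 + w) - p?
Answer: -65/3408 ≈ -0.019073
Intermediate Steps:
p = -2
m(Q, V) = 36 + 6*Q (m(Q, V) = (6 + Q)*6 = 36 + 6*Q)
x(w) = 2 - 12/(-1 + w) (x(w) = (-7 - 5)/(-1 + w) - 1*(-2) = -12/(-1 + w) + 2 = 2 - 12/(-1 + w))
x(m(6, 4))/(-96) = (2*(-7 + (36 + 6*6))/(-1 + (36 + 6*6)))/(-96) = (2*(-7 + (36 + 36))/(-1 + (36 + 36)))*(-1/96) = (2*(-7 + 72)/(-1 + 72))*(-1/96) = (2*65/71)*(-1/96) = (2*(1/71)*65)*(-1/96) = (130/71)*(-1/96) = -65/3408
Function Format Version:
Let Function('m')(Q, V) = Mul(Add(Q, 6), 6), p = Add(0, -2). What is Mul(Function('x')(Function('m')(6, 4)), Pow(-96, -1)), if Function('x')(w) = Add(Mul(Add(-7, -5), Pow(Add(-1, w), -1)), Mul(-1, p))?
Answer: Rational(-65, 3408) ≈ -0.019073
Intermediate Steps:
p = -2
Function('m')(Q, V) = Add(36, Mul(6, Q)) (Function('m')(Q, V) = Mul(Add(6, Q), 6) = Add(36, Mul(6, Q)))
Function('x')(w) = Add(2, Mul(-12, Pow(Add(-1, w), -1))) (Function('x')(w) = Add(Mul(Add(-7, -5), Pow(Add(-1, w), -1)), Mul(-1, -2)) = Add(Mul(-12, Pow(Add(-1, w), -1)), 2) = Add(2, Mul(-12, Pow(Add(-1, w), -1))))
Mul(Function('x')(Function('m')(6, 4)), Pow(-96, -1)) = Mul(Mul(2, Pow(Add(-1, Add(36, Mul(6, 6))), -1), Add(-7, Add(36, Mul(6, 6)))), Pow(-96, -1)) = Mul(Mul(2, Pow(Add(-1, Add(36, 36)), -1), Add(-7, Add(36, 36))), Rational(-1, 96)) = Mul(Mul(2, Pow(Add(-1, 72), -1), Add(-7, 72)), Rational(-1, 96)) = Mul(Mul(2, Pow(71, -1), 65), Rational(-1, 96)) = Mul(Mul(2, Rational(1, 71), 65), Rational(-1, 96)) = Mul(Rational(130, 71), Rational(-1, 96)) = Rational(-65, 3408)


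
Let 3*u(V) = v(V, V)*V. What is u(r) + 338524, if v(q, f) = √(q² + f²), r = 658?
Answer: 338524 + 432964*√2/3 ≈ 5.4263e+5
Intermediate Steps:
v(q, f) = √(f² + q²)
u(V) = V*√2*√(V²)/3 (u(V) = (√(V² + V²)*V)/3 = (√(2*V²)*V)/3 = ((√2*√(V²))*V)/3 = (V*√2*√(V²))/3 = V*√2*√(V²)/3)
u(r) + 338524 = (⅓)*658*√2*√(658²) + 338524 = (⅓)*658*√2*√432964 + 338524 = (⅓)*658*√2*658 + 338524 = 432964*√2/3 + 338524 = 338524 + 432964*√2/3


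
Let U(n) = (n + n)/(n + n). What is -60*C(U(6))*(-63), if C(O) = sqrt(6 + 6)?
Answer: 7560*sqrt(3) ≈ 13094.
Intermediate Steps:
U(n) = 1 (U(n) = (2*n)/((2*n)) = (2*n)*(1/(2*n)) = 1)
C(O) = 2*sqrt(3) (C(O) = sqrt(12) = 2*sqrt(3))
-60*C(U(6))*(-63) = -120*sqrt(3)*(-63) = 7560*sqrt(3)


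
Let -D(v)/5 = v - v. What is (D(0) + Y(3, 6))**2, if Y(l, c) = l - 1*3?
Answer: 0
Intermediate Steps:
Y(l, c) = -3 + l (Y(l, c) = l - 3 = -3 + l)
D(v) = 0 (D(v) = -5*(v - v) = -5*0 = 0)
(D(0) + Y(3, 6))**2 = (0 + (-3 + 3))**2 = (0 + 0)**2 = 0**2 = 0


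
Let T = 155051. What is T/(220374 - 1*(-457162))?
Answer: 155051/677536 ≈ 0.22885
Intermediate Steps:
T/(220374 - 1*(-457162)) = 155051/(220374 - 1*(-457162)) = 155051/(220374 + 457162) = 155051/677536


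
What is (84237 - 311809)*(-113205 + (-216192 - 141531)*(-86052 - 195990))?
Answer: -22960375635523092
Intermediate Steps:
(84237 - 311809)*(-113205 + (-216192 - 141531)*(-86052 - 195990)) = -227572*(-113205 - 357723*(-282042)) = -227572*(-113205 + 100892910366) = -227572*100892797161 = -22960375635523092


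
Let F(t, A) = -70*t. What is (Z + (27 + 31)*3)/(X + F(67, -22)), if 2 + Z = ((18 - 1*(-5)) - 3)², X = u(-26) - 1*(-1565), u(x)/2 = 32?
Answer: -572/3061 ≈ -0.18687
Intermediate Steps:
u(x) = 64 (u(x) = 2*32 = 64)
X = 1629 (X = 64 - 1*(-1565) = 64 + 1565 = 1629)
Z = 398 (Z = -2 + ((18 - 1*(-5)) - 3)² = -2 + ((18 + 5) - 3)² = -2 + (23 - 3)² = -2 + 20² = -2 + 400 = 398)
(Z + (27 + 31)*3)/(X + F(67, -22)) = (398 + (27 + 31)*3)/(1629 - 70*67) = (398 + 58*3)/(1629 - 4690) = (398 + 174)/(-3061) = 572*(-1/3061) = -572/3061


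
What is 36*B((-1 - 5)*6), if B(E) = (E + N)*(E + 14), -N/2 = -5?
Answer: 20592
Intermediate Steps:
N = 10 (N = -2*(-5) = 10)
B(E) = (10 + E)*(14 + E) (B(E) = (E + 10)*(E + 14) = (10 + E)*(14 + E))
36*B((-1 - 5)*6) = 36*(140 + ((-1 - 5)*6)² + 24*((-1 - 5)*6)) = 36*(140 + (-6*6)² + 24*(-6*6)) = 36*(140 + (-36)² + 24*(-36)) = 36*(140 + 1296 - 864) = 36*572 = 20592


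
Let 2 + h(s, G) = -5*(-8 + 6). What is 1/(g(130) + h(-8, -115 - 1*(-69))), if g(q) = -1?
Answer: ⅐ ≈ 0.14286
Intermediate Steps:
h(s, G) = 8 (h(s, G) = -2 - 5*(-8 + 6) = -2 - 5*(-2) = -2 + 10 = 8)
1/(g(130) + h(-8, -115 - 1*(-69))) = 1/(-1 + 8) = 1/7 = ⅐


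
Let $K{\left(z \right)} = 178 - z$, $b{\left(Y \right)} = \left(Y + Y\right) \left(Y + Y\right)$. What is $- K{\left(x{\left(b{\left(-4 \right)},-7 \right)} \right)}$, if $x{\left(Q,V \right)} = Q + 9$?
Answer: $-105$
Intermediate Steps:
$b{\left(Y \right)} = 4 Y^{2}$ ($b{\left(Y \right)} = 2 Y 2 Y = 4 Y^{2}$)
$x{\left(Q,V \right)} = 9 + Q$
$- K{\left(x{\left(b{\left(-4 \right)},-7 \right)} \right)} = - (178 - \left(9 + 4 \left(-4\right)^{2}\right)) = - (178 - \left(9 + 4 \cdot 16\right)) = - (178 - \left(9 + 64\right)) = - (178 - 73) = \left(-1\right) 105 = -105$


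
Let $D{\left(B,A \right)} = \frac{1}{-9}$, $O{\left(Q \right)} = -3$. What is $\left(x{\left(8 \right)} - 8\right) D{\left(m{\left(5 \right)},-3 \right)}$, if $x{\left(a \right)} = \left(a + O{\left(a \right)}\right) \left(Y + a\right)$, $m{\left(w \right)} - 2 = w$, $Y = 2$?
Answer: $- \frac{14}{3} \approx -4.6667$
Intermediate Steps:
$m{\left(w \right)} = 2 + w$
$D{\left(B,A \right)} = - \frac{1}{9}$
$x{\left(a \right)} = \left(-3 + a\right) \left(2 + a\right)$ ($x{\left(a \right)} = \left(a - 3\right) \left(2 + a\right) = \left(-3 + a\right) \left(2 + a\right)$)
$\left(x{\left(8 \right)} - 8\right) D{\left(m{\left(5 \right)},-3 \right)} = \left(\left(-6 + 8^{2} - 8\right) - 8\right) \left(- \frac{1}{9}\right) = \left(\left(-6 + 64 - 8\right) - 8\right) \left(- \frac{1}{9}\right) = \left(50 - 8\right) \left(- \frac{1}{9}\right) = 42 \left(- \frac{1}{9}\right) = - \frac{14}{3}$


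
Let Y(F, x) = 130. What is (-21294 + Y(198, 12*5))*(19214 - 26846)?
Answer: 161523648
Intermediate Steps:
(-21294 + Y(198, 12*5))*(19214 - 26846) = (-21294 + 130)*(19214 - 26846) = -21164*(-7632) = 161523648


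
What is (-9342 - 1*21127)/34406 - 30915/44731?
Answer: -2426570329/1539014786 ≈ -1.5767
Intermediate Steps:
(-9342 - 1*21127)/34406 - 30915/44731 = (-9342 - 21127)*(1/34406) - 30915*1/44731 = -30469*1/34406 - 30915/44731 = -30469/34406 - 30915/44731 = -2426570329/1539014786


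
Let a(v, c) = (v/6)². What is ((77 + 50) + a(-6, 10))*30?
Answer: 3840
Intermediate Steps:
a(v, c) = v²/36 (a(v, c) = (v*(⅙))² = (v/6)² = v²/36)
((77 + 50) + a(-6, 10))*30 = ((77 + 50) + (1/36)*(-6)²)*30 = (127 + (1/36)*36)*30 = (127 + 1)*30 = 128*30 = 3840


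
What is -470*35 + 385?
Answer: -16065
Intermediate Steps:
-470*35 + 385 = -16450 + 385 = -16065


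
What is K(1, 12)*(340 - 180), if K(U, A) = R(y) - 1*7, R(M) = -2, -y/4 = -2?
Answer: -1440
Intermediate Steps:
y = 8 (y = -4*(-2) = 8)
K(U, A) = -9 (K(U, A) = -2 - 1*7 = -2 - 7 = -9)
K(1, 12)*(340 - 180) = -9*(340 - 180) = -9*160 = -1440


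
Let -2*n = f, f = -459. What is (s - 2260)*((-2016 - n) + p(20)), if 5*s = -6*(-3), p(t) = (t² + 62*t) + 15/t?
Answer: 13645579/10 ≈ 1.3646e+6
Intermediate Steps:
n = 459/2 (n = -½*(-459) = 459/2 ≈ 229.50)
p(t) = t² + 15/t + 62*t
s = 18/5 (s = (-6*(-3))/5 = (⅕)*18 = 18/5 ≈ 3.6000)
(s - 2260)*((-2016 - n) + p(20)) = (18/5 - 2260)*((-2016 - 1*459/2) + (15 + 20²*(62 + 20))/20) = -11282*((-2016 - 459/2) + (15 + 400*82)/20)/5 = -11282*(-4491/2 + (15 + 32800)/20)/5 = -11282*(-4491/2 + (1/20)*32815)/5 = -11282*(-4491/2 + 6563/4)/5 = -11282/5*(-2419/4) = 13645579/10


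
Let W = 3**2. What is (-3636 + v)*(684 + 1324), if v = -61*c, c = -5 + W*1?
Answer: -7791040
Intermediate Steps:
W = 9
c = 4 (c = -5 + 9*1 = -5 + 9 = 4)
v = -244 (v = -61*4 = -244)
(-3636 + v)*(684 + 1324) = (-3636 - 244)*(684 + 1324) = -3880*2008 = -7791040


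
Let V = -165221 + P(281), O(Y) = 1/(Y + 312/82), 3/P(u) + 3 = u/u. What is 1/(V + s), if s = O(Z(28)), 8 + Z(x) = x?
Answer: -976/161257119 ≈ -6.0524e-6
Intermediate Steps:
P(u) = -3/2 (P(u) = 3/(-3 + u/u) = 3/(-3 + 1) = 3/(-2) = 3*(-½) = -3/2)
Z(x) = -8 + x
O(Y) = 1/(156/41 + Y) (O(Y) = 1/(Y + 312*(1/82)) = 1/(Y + 156/41) = 1/(156/41 + Y))
s = 41/976 (s = 41/(156 + 41*(-8 + 28)) = 41/(156 + 41*20) = 41/(156 + 820) = 41/976 ≈ 0.042008)
V = -330445/2 (V = -165221 - 3/2 = -330445/2 ≈ -1.6522e+5)
1/(V + s) = 1/(-330445/2 + 41/976) = 1/(-161257119/976) = -976/161257119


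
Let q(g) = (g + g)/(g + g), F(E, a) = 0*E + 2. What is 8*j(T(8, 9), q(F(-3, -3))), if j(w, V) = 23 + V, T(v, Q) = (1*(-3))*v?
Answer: 192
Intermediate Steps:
T(v, Q) = -3*v
F(E, a) = 2 (F(E, a) = 0 + 2 = 2)
q(g) = 1 (q(g) = (2*g)/((2*g)) = (2*g)*(1/(2*g)) = 1)
8*j(T(8, 9), q(F(-3, -3))) = 8*(23 + 1) = 8*24 = 192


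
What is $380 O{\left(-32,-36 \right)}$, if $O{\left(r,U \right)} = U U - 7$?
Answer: $489820$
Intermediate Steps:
$O{\left(r,U \right)} = -7 + U^{2}$ ($O{\left(r,U \right)} = U^{2} - 7 = -7 + U^{2}$)
$380 O{\left(-32,-36 \right)} = 380 \left(-7 + \left(-36\right)^{2}\right) = 380 \left(-7 + 1296\right) = 380 \cdot 1289 = 489820$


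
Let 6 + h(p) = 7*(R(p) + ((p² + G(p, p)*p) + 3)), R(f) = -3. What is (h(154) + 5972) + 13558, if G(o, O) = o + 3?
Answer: 354782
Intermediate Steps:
G(o, O) = 3 + o
h(p) = -6 + 7*p² + 7*p*(3 + p) (h(p) = -6 + 7*(-3 + ((p² + (3 + p)*p) + 3)) = -6 + 7*(-3 + ((p² + p*(3 + p)) + 3)) = -6 + 7*(-3 + (3 + p² + p*(3 + p))) = -6 + 7*(p² + p*(3 + p)) = -6 + (7*p² + 7*p*(3 + p)) = -6 + 7*p² + 7*p*(3 + p))
(h(154) + 5972) + 13558 = ((-6 + 14*154² + 21*154) + 5972) + 13558 = ((-6 + 14*23716 + 3234) + 5972) + 13558 = ((-6 + 332024 + 3234) + 5972) + 13558 = (335252 + 5972) + 13558 = 341224 + 13558 = 354782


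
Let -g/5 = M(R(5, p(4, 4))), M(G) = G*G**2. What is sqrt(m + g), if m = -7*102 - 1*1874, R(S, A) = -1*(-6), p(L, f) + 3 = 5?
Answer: 2*I*sqrt(917) ≈ 60.564*I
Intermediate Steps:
p(L, f) = 2 (p(L, f) = -3 + 5 = 2)
R(S, A) = 6
M(G) = G**3
g = -1080 (g = -5*6**3 = -5*216 = -1080)
m = -2588 (m = -714 - 1874 = -2588)
sqrt(m + g) = sqrt(-2588 - 1080) = sqrt(-3668) = 2*I*sqrt(917)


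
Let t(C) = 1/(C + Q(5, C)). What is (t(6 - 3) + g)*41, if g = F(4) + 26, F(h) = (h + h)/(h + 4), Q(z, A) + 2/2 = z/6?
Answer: 19065/17 ≈ 1121.5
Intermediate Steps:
Q(z, A) = -1 + z/6
t(C) = 1/(-⅙ + C) (t(C) = 1/(C + (-1 + (⅙)*5)) = 1/(C + (-1 + ⅚)) = 1/(C - ⅙) = 1/(-⅙ + C))
F(h) = 2*h/(4 + h) (F(h) = (2*h)/(4 + h) = 2*h/(4 + h))
g = 27 (g = 2*4/(4 + 4) + 26 = 2*4/8 + 26 = 2*4*(⅛) + 26 = 1 + 26 = 27)
(t(6 - 3) + g)*41 = (6/(-1 + 6*(6 - 3)) + 27)*41 = (6/(-1 + 6*3) + 27)*41 = (6/(-1 + 18) + 27)*41 = (6/17 + 27)*41 = (465/17)*41 = 19065/17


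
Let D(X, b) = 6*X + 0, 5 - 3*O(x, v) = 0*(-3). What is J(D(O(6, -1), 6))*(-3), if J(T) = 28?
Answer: -84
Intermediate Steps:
O(x, v) = 5/3 (O(x, v) = 5/3 - 0*(-3) = 5/3 - 1/3*0 = 5/3 + 0 = 5/3)
D(X, b) = 6*X
J(D(O(6, -1), 6))*(-3) = 28*(-3) = -84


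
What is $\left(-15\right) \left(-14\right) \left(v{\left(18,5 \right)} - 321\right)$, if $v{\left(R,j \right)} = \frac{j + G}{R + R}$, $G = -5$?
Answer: $-67410$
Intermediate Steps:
$v{\left(R,j \right)} = \frac{-5 + j}{2 R}$ ($v{\left(R,j \right)} = \frac{j - 5}{R + R} = \frac{-5 + j}{2 R}$)
$\left(-15\right) \left(-14\right) \left(v{\left(18,5 \right)} - 321\right) = \left(-15\right) \left(-14\right) \left(\frac{-5 + 5}{2 \cdot 18} - 321\right) = 210 \left(\frac{1}{2} \cdot \frac{1}{18} \cdot 0 - 321\right) = 210 \left(0 - 321\right) = 210 \left(-321\right) = -67410$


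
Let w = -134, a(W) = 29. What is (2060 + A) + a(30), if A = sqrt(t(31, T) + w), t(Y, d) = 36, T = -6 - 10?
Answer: 2089 + 7*I*sqrt(2) ≈ 2089.0 + 9.8995*I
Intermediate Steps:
T = -16
A = 7*I*sqrt(2) (A = sqrt(36 - 134) = sqrt(-98) = 7*I*sqrt(2) ≈ 9.8995*I)
(2060 + A) + a(30) = (2060 + 7*I*sqrt(2)) + 29 = 2089 + 7*I*sqrt(2)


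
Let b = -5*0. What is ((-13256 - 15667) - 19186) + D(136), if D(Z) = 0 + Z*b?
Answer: -48109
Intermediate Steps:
b = 0
D(Z) = 0 (D(Z) = 0 + Z*0 = 0 + 0 = 0)
((-13256 - 15667) - 19186) + D(136) = ((-13256 - 15667) - 19186) + 0 = (-28923 - 19186) + 0 = -48109 + 0 = -48109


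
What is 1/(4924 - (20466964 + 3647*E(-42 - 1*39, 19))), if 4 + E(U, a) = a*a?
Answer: -1/21764019 ≈ -4.5947e-8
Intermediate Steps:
E(U, a) = -4 + a² (E(U, a) = -4 + a*a = -4 + a²)
1/(4924 - (20466964 + 3647*E(-42 - 1*39, 19))) = 1/(4924 - (20452376 + 1316567)) = 1/(4924 - 3647/(1/((-4 + 361) + 5612))) = 1/(4924 - 3647/(1/(357 + 5612))) = 1/(4924 - 3647/(1/5969)) = 1/(4924 - 3647/1/5969) = 1/(4924 - 3647*5969) = 1/(4924 - 21768943) = 1/(-21764019) = -1/21764019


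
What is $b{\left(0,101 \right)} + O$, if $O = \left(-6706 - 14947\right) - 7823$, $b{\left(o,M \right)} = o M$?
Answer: $-29476$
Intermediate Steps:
$b{\left(o,M \right)} = M o$
$O = -29476$ ($O = -21653 - 7823 = -29476$)
$b{\left(0,101 \right)} + O = 101 \cdot 0 - 29476 = 0 - 29476 = -29476$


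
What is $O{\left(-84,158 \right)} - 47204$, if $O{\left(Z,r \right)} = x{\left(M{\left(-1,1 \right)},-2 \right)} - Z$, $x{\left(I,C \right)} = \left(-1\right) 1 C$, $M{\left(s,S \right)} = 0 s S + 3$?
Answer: $-47118$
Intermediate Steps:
$M{\left(s,S \right)} = 3$ ($M{\left(s,S \right)} = 0 S + 3 = 0 + 3 = 3$)
$x{\left(I,C \right)} = - C$
$O{\left(Z,r \right)} = 2 - Z$ ($O{\left(Z,r \right)} = \left(-1\right) \left(-2\right) - Z = 2 - Z$)
$O{\left(-84,158 \right)} - 47204 = \left(2 - -84\right) - 47204 = \left(2 + 84\right) - 47204 = 86 - 47204 = -47118$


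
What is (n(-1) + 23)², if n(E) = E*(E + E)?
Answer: 625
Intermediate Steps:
n(E) = 2*E² (n(E) = E*(2*E) = 2*E²)
(n(-1) + 23)² = (2*(-1)² + 23)² = (2*1 + 23)² = (2 + 23)² = 25² = 625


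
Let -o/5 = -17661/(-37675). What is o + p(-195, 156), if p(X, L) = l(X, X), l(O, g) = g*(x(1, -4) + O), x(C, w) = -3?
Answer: 290908689/7535 ≈ 38608.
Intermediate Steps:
o = -17661/7535 (o = -(-88305)/(-37675) = -(-88305)*(-1)/37675 = -5*17661/37675 = -17661/7535 ≈ -2.3439)
l(O, g) = g*(-3 + O)
p(X, L) = X*(-3 + X)
o + p(-195, 156) = -17661/7535 - 195*(-3 - 195) = -17661/7535 - 195*(-198) = -17661/7535 + 38610 = 290908689/7535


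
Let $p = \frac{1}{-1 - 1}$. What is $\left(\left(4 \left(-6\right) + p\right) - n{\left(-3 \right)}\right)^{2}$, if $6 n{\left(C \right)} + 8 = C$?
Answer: $\frac{4624}{9} \approx 513.78$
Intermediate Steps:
$n{\left(C \right)} = - \frac{4}{3} + \frac{C}{6}$
$p = - \frac{1}{2}$ ($p = \frac{1}{-2} = - \frac{1}{2} \approx -0.5$)
$\left(\left(4 \left(-6\right) + p\right) - n{\left(-3 \right)}\right)^{2} = \left(\left(4 \left(-6\right) - \frac{1}{2}\right) - \left(- \frac{4}{3} + \frac{1}{6} \left(-3\right)\right)\right)^{2} = \left(\left(-24 - \frac{1}{2}\right) - \left(- \frac{4}{3} - \frac{1}{2}\right)\right)^{2} = \left(- \frac{49}{2} - - \frac{11}{6}\right)^{2} = \left(- \frac{49}{2} + \frac{11}{6}\right)^{2} = \left(- \frac{68}{3}\right)^{2} = \frac{4624}{9}$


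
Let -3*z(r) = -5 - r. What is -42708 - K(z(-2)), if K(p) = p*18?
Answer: -42726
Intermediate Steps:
z(r) = 5/3 + r/3 (z(r) = -(-5 - r)/3 = 5/3 + r/3)
K(p) = 18*p
-42708 - K(z(-2)) = -42708 - 18*(5/3 + (1/3)*(-2)) = -42708 - 18*(5/3 - 2/3) = -42708 - 18 = -42726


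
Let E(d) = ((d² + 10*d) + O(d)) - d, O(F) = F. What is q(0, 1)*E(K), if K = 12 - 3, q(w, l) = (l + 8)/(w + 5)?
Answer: 1539/5 ≈ 307.80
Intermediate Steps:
q(w, l) = (8 + l)/(5 + w)
K = 9
E(d) = d² + 10*d (E(d) = ((d² + 10*d) + d) - d = (d² + 11*d) - d = d² + 10*d)
q(0, 1)*E(K) = ((8 + 1)/(5 + 0))*(9*(10 + 9)) = (9/5)*(9*19) = ((⅕)*9)*171 = (9/5)*171 = 1539/5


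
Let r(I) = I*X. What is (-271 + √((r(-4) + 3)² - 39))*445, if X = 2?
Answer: -120595 + 445*I*√14 ≈ -1.206e+5 + 1665.0*I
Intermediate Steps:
r(I) = 2*I (r(I) = I*2 = 2*I)
(-271 + √((r(-4) + 3)² - 39))*445 = (-271 + √((2*(-4) + 3)² - 39))*445 = (-271 + √((-8 + 3)² - 39))*445 = (-271 + √((-5)² - 39))*445 = (-271 + √(25 - 39))*445 = (-271 + √(-14))*445 = (-271 + I*√14)*445 = -120595 + 445*I*√14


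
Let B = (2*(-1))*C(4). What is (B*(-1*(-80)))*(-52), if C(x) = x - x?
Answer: 0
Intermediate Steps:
C(x) = 0
B = 0 (B = (2*(-1))*0 = -2*0 = 0)
(B*(-1*(-80)))*(-52) = (0*(-1*(-80)))*(-52) = (0*80)*(-52) = 0*(-52) = 0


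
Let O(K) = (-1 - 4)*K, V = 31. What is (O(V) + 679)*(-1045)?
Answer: -547580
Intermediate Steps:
O(K) = -5*K
(O(V) + 679)*(-1045) = (-5*31 + 679)*(-1045) = (-155 + 679)*(-1045) = 524*(-1045) = -547580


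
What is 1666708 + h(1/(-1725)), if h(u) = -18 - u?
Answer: 2875040251/1725 ≈ 1.6667e+6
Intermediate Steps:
1666708 + h(1/(-1725)) = 1666708 + (-18 - 1/(-1725)) = 1666708 + (-18 - 1*(-1/1725)) = 1666708 + (-18 + 1/1725) = 1666708 - 31049/1725 = 2875040251/1725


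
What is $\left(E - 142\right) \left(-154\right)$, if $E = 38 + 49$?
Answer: $8470$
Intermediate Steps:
$E = 87$
$\left(E - 142\right) \left(-154\right) = \left(87 - 142\right) \left(-154\right) = \left(-55\right) \left(-154\right) = 8470$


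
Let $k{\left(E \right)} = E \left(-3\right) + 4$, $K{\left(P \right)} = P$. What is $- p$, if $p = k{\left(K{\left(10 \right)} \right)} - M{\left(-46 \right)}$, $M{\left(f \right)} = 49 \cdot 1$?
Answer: $75$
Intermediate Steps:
$M{\left(f \right)} = 49$
$k{\left(E \right)} = 4 - 3 E$ ($k{\left(E \right)} = - 3 E + 4 = 4 - 3 E$)
$p = -75$ ($p = \left(4 - 30\right) - 49 = -26 - 49 = -75$)
$- p = \left(-1\right) \left(-75\right) = 75$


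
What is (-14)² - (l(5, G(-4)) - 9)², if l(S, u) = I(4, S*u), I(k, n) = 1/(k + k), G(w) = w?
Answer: 7503/64 ≈ 117.23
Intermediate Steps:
I(k, n) = 1/(2*k)
l(S, u) = ⅛ (l(S, u) = (½)/4 = (½)*(¼) = ⅛)
(-14)² - (l(5, G(-4)) - 9)² = (-14)² - (⅛ - 9)² = 196 - (-71/8)² = 196 - 1*5041/64 = 196 - 5041/64 = 7503/64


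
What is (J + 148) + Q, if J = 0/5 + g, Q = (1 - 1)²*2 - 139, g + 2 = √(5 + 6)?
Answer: 7 + √11 ≈ 10.317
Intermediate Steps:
g = -2 + √11 (g = -2 + √(5 + 6) = -2 + √11 ≈ 1.3166)
Q = -139 (Q = 0²*2 - 139 = 0*2 - 139 = 0 - 139 = -139)
J = -2 + √11 (J = 0/5 + (-2 + √11) = (⅕)*0 + (-2 + √11) = 0 + (-2 + √11) = -2 + √11 ≈ 1.3166)
(J + 148) + Q = ((-2 + √11) + 148) - 139 = (146 + √11) - 139 = 7 + √11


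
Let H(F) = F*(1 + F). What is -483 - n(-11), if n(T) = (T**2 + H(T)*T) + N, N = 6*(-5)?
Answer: 636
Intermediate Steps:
N = -30
n(T) = -30 + T**2 + T**2*(1 + T) (n(T) = (T**2 + (T*(1 + T))*T) - 30 = (T**2 + T**2*(1 + T)) - 30 = -30 + T**2 + T**2*(1 + T))
-483 - n(-11) = -483 - (-30 + (-11)**3 + 2*(-11)**2) = -483 - (-30 - 1331 + 2*121) = -483 - (-30 - 1331 + 242) = -483 - 1*(-1119) = -483 + 1119 = 636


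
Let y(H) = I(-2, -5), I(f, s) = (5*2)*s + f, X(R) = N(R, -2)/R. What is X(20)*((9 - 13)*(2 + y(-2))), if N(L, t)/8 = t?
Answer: -160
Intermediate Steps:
N(L, t) = 8*t
X(R) = -16/R (X(R) = (8*(-2))/R = -16/R)
I(f, s) = f + 10*s (I(f, s) = 10*s + f = f + 10*s)
y(H) = -52 (y(H) = -2 + 10*(-5) = -2 - 50 = -52)
X(20)*((9 - 13)*(2 + y(-2))) = (-16/20)*((9 - 13)*(2 - 52)) = (-16*1/20)*(-4*(-50)) = -4/5*200 = -160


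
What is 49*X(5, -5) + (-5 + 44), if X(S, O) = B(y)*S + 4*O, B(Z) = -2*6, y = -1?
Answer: -3881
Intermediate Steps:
B(Z) = -12
X(S, O) = -12*S + 4*O
49*X(5, -5) + (-5 + 44) = 49*(-12*5 + 4*(-5)) + (-5 + 44) = 49*(-60 - 20) + 39 = 49*(-80) + 39 = -3920 + 39 = -3881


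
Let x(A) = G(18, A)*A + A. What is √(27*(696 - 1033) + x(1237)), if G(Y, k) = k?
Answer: √1522307 ≈ 1233.8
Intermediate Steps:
x(A) = A + A² (x(A) = A*A + A = A² + A = A + A²)
√(27*(696 - 1033) + x(1237)) = √(27*(696 - 1033) + 1237*(1 + 1237)) = √(27*(-337) + 1237*1238) = √(-9099 + 1531406) = √1522307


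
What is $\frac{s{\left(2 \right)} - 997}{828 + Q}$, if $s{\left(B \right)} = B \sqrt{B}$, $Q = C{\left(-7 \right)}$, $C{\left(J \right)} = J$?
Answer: $- \frac{997}{821} + \frac{2 \sqrt{2}}{821} \approx -1.2109$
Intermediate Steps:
$Q = -7$
$s{\left(B \right)} = B^{\frac{3}{2}}$
$\frac{s{\left(2 \right)} - 997}{828 + Q} = \frac{2^{\frac{3}{2}} - 997}{828 - 7} = \frac{2 \sqrt{2} - 997}{821} = \left(-997 + 2 \sqrt{2}\right) \frac{1}{821} = - \frac{997}{821} + \frac{2 \sqrt{2}}{821}$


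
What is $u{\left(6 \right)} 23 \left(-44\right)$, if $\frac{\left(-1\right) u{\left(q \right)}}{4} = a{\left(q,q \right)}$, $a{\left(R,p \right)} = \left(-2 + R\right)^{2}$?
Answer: $64768$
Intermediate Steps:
$u{\left(q \right)} = - 4 \left(-2 + q\right)^{2}$
$u{\left(6 \right)} 23 \left(-44\right) = - 4 \left(-2 + 6\right)^{2} \cdot 23 \left(-44\right) = - 4 \cdot 4^{2} \cdot 23 \left(-44\right) = \left(-4\right) 16 \cdot 23 \left(-44\right) = \left(-64\right) 23 \left(-44\right) = \left(-1472\right) \left(-44\right) = 64768$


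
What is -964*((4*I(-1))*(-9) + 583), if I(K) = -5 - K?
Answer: -700828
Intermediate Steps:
-964*((4*I(-1))*(-9) + 583) = -964*((4*(-5 - 1*(-1)))*(-9) + 583) = -964*((4*(-5 + 1))*(-9) + 583) = -964*((4*(-4))*(-9) + 583) = -964*(-16*(-9) + 583) = -964*(144 + 583) = -964*727 = -700828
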